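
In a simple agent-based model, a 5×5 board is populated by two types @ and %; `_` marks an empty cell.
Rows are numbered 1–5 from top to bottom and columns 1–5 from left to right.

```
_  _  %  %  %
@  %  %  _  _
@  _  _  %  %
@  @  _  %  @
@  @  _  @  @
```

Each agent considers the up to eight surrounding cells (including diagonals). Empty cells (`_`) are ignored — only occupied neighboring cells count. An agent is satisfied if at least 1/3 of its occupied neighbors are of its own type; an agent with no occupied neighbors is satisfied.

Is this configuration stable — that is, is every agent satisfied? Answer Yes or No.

(1,3)% 3/3 ok
(1,4)% 3/3 ok
(1,5)% 1/1 ok
(2,1)@ 1/2 ok
(2,2)% 2/4 ok
(2,3)% 4/4 ok
(3,1)@ 3/4 ok
(3,4)% 3/4 ok
(3,5)% 2/3 ok
(4,1)@ 4/4 ok
(4,2)@ 4/4 ok
(4,4)% 2/5 ok
(4,5)@ 2/5 ok
(5,1)@ 3/3 ok
(5,2)@ 3/3 ok
(5,4)@ 2/3 ok
(5,5)@ 2/3 ok
All meet the threshold, so the configuration is stable.

Yes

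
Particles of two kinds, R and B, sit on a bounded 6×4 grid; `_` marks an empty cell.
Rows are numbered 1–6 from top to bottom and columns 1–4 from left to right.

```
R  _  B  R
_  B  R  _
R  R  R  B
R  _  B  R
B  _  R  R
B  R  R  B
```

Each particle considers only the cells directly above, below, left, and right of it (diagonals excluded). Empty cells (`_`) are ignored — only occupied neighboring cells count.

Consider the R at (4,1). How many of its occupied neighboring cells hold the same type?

Occupied neighbors of (4,1): (3,1)=R, (5,1)=B.
Same type (R): 1 of 2.

1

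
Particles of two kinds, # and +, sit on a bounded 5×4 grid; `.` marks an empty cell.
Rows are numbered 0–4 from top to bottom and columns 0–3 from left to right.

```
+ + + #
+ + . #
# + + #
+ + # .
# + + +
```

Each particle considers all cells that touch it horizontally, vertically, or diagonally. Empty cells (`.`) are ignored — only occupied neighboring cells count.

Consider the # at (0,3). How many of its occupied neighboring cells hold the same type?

Occupied neighbors of (0,3): (0,2)=+, (1,3)=#.
Same type (#): 1 of 2.

1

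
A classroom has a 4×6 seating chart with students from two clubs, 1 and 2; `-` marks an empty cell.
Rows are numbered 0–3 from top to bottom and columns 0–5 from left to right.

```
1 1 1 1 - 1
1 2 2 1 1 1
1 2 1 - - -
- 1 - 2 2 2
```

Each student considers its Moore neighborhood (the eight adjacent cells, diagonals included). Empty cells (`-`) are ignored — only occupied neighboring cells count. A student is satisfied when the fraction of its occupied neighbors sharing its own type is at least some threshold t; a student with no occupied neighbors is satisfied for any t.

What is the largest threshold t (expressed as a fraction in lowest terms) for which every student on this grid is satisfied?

Row 0: (0,0)1 2/3 · (0,1)1 3/5 · (0,2)1 3/5 · (0,3)1 3/4 · (0,5)1 2/2
Row 1: (1,0)1 3/5 · (1,1)2 2/8 · (1,2)2 2/7 · (1,3)1 4/5 · (1,4)1 4/4 · (1,5)1 2/2
Row 2: (2,0)1 2/4 · (2,1)2 2/6 · (2,2)1 2/6
Row 3: (3,1)1 2/3 · (3,3)2 1/2 · (3,4)2 2/2 · (3,5)2 1/1
The smallest same-type fraction is 2/8 at (1,1), which reduces to 1/4. Any threshold above that leaves this student unsatisfied.

1/4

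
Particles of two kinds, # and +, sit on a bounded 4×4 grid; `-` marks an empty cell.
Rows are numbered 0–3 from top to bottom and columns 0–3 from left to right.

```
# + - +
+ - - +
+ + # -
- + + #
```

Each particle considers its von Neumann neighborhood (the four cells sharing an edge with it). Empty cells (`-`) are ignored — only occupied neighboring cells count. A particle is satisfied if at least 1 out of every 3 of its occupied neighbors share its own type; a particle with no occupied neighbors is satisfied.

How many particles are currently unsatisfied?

4

Row 0: (0,0)# 0/2 not · (0,1)+ 0/1 not · (0,3)+ 1/1 satisfied
Row 1: (1,0)+ 1/2 satisfied · (1,3)+ 1/1 satisfied
Row 2: (2,0)+ 2/2 satisfied · (2,1)+ 2/3 satisfied · (2,2)# 0/2 not
Row 3: (3,1)+ 2/2 satisfied · (3,2)+ 1/3 satisfied · (3,3)# 0/1 not
Unsatisfied: (0,0), (0,1), (2,2), (3,3) — 4 in total.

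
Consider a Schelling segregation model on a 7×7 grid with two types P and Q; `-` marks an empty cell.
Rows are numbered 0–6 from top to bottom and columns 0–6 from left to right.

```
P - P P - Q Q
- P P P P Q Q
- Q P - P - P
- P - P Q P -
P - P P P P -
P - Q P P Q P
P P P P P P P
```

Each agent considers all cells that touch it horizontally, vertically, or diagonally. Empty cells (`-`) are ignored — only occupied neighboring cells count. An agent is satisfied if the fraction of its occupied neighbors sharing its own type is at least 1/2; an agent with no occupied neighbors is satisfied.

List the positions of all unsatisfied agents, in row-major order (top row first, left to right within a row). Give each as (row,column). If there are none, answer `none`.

Row 0: (0,0)P 1/1 ✓ · (0,2)P 4/4 ✓ · (0,3)P 4/4 ✓ · (0,5)Q 3/4 ✓ · (0,6)Q 3/3 ✓
Row 1: (1,1)P 4/5 ✓ · (1,2)P 5/6 ✓ · (1,3)P 6/6 ✓ · (1,4)P 3/5 ✓ · (1,5)Q 3/6 ✓ · (1,6)Q 3/4 ✓
Row 2: (2,1)Q 0/4 ✗ · (2,2)P 5/6 ✓ · (2,4)P 4/6 ✓ · (2,6)P 1/3 ✗
Row 3: (3,1)P 3/4 ✓ · (3,3)P 5/6 ✓ · (3,4)Q 0/6 ✗ · (3,5)P 4/5 ✓
Row 4: (4,0)P 2/2 ✓ · (4,2)P 4/5 ✓ · (4,3)P 5/7 ✓ · (4,4)P 6/8 ✓ · (4,5)P 4/6 ✓
Row 5: (5,0)P 3/3 ✓ · (5,2)Q 0/6 ✗ · (5,3)P 7/8 ✓ · (5,4)P 7/8 ✓ · (5,5)Q 0/7 ✗ · (5,6)P 3/4 ✓
Row 6: (6,0)P 2/2 ✓ · (6,1)P 3/4 ✓ · (6,2)P 3/4 ✓ · (6,3)P 4/5 ✓ · (6,4)P 4/5 ✓ · (6,5)P 4/5 ✓ · (6,6)P 2/3 ✓

(2,1), (2,6), (3,4), (5,2), (5,5)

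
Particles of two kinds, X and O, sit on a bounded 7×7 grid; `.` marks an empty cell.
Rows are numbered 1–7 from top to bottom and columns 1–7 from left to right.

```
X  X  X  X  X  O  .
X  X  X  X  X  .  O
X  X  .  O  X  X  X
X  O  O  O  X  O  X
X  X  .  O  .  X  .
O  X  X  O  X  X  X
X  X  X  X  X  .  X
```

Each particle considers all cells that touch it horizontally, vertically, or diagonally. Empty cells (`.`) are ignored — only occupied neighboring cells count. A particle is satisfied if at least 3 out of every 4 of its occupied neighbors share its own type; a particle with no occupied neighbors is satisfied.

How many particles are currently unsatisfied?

Row 1: (1,1)X 3/3 satisfied · (1,2)X 5/5 satisfied · (1,3)X 5/5 satisfied · (1,4)X 5/5 satisfied · (1,5)X 3/4 satisfied · (1,6)O 1/3 not
Row 2: (2,1)X 5/5 satisfied · (2,2)X 7/7 satisfied · (2,3)X 6/7 satisfied · (2,4)X 6/7 satisfied · (2,5)X 5/7 not · (2,7)O 1/3 not
Row 3: (3,1)X 4/5 satisfied · (3,2)X 5/7 not · (3,4)O 2/7 not · (3,5)X 4/7 not · (3,6)X 5/7 not · (3,7)X 2/4 not
Row 4: (4,1)X 4/5 satisfied · (4,2)O 1/6 not · (4,3)O 4/6 not · (4,4)O 3/5 not · (4,5)X 3/7 not · (4,6)O 0/6 not · (4,7)X 3/4 satisfied
Row 5: (5,1)X 3/5 not · (5,2)X 4/7 not · (5,4)O 3/6 not · (5,6)X 5/6 satisfied
Row 6: (6,1)O 0/5 not · (6,2)X 6/7 satisfied · (6,3)X 5/7 not · (6,4)O 1/6 not · (6,5)X 4/6 not · (6,6)X 5/5 satisfied · (6,7)X 3/3 satisfied
Row 7: (7,1)X 2/3 not · (7,2)X 4/5 satisfied · (7,3)X 4/5 satisfied · (7,4)X 4/5 satisfied · (7,5)X 3/4 satisfied · (7,7)X 2/2 satisfied
Unsatisfied: (1,6), (2,5), (2,7), (3,2), (3,4), (3,5), (3,6), (3,7), (4,2), (4,3), (4,4), (4,5), (4,6), (5,1), (5,2), (5,4), (6,1), (6,3), (6,4), (6,5), (7,1) — 21 in total.

21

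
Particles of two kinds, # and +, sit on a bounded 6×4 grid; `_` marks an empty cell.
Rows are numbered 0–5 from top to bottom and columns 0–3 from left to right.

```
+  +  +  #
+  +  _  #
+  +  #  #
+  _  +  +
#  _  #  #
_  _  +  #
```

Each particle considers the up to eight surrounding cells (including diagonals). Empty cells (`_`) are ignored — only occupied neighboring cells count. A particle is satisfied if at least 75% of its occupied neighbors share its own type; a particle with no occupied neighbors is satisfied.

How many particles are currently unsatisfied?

(0,0)+ 3/3 ok
(0,1)+ 4/4 ok
(0,2)+ 2/4 unhappy
(0,3)# 1/2 unhappy
(1,0)+ 5/5 ok
(1,1)+ 6/7 ok
(1,3)# 3/4 ok
(2,0)+ 4/4 ok
(2,1)+ 5/6 ok
(2,2)# 2/6 unhappy
(2,3)# 2/4 unhappy
(3,0)+ 2/3 unhappy
(3,2)+ 2/6 unhappy
(3,3)+ 1/5 unhappy
(4,0)# 0/1 unhappy
(4,2)# 2/5 unhappy
(4,3)# 2/5 unhappy
(5,2)+ 0/3 unhappy
(5,3)# 2/3 unhappy
Unsatisfied: (0,2), (0,3), (2,2), (2,3), (3,0), (3,2), (3,3), (4,0), (4,2), (4,3), (5,2), (5,3) — 12 in total.

12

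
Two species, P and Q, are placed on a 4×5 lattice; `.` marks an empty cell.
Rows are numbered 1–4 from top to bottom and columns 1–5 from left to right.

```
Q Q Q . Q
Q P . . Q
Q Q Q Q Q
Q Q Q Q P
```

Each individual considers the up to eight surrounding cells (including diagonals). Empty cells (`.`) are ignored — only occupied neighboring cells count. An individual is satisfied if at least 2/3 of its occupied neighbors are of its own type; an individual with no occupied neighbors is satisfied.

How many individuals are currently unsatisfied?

3

(1,1)Q 2/3 ✓
(1,2)Q 3/4 ✓
(1,3)Q 1/2 ✗
(1,5)Q 1/1 ✓
(2,1)Q 4/5 ✓
(2,2)P 0/7 ✗
(2,5)Q 3/3 ✓
(3,1)Q 4/5 ✓
(3,2)Q 6/7 ✓
(3,3)Q 5/6 ✓
(3,4)Q 5/6 ✓
(3,5)Q 3/4 ✓
(4,1)Q 3/3 ✓
(4,2)Q 5/5 ✓
(4,3)Q 5/5 ✓
(4,4)Q 4/5 ✓
(4,5)P 0/3 ✗
Unsatisfied: (1,3), (2,2), (4,5) — 3 in total.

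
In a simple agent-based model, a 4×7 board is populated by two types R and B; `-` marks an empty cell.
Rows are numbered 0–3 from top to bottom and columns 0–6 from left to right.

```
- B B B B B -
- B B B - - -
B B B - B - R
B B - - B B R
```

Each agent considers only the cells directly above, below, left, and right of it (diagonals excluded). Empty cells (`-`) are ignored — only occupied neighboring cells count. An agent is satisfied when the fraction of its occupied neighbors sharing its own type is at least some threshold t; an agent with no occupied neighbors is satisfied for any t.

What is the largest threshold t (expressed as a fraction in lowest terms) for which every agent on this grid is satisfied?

1/2

(0,1)B 2/2
(0,2)B 3/3
(0,3)B 3/3
(0,4)B 2/2
(0,5)B 1/1
(1,1)B 3/3
(1,2)B 4/4
(1,3)B 2/2
(2,0)B 2/2
(2,1)B 4/4
(2,2)B 2/2
(2,4)B 1/1
(2,6)R 1/1
(3,0)B 2/2
(3,1)B 2/2
(3,4)B 2/2
(3,5)B 1/2
(3,6)R 1/2
The smallest same-type fraction is 1/2 at (3,5), which reduces to 1/2. Any threshold above that leaves this agent unsatisfied.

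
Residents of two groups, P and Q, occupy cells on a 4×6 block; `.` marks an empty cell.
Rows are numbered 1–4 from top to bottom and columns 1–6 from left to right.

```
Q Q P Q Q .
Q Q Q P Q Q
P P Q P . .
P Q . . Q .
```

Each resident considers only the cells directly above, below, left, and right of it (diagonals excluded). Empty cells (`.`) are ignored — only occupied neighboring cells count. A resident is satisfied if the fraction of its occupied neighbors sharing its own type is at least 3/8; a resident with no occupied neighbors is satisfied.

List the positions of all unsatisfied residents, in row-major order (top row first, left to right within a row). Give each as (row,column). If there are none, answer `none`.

(1,3), (1,4), (2,4), (3,2), (3,3), (4,2)

Row 1: (1,1)Q 2/2 ok · (1,2)Q 2/3 ok · (1,3)P 0/3 unhappy · (1,4)Q 1/3 unhappy · (1,5)Q 2/2 ok
Row 2: (2,1)Q 2/3 ok · (2,2)Q 3/4 ok · (2,3)Q 2/4 ok · (2,4)P 1/4 unhappy · (2,5)Q 2/3 ok · (2,6)Q 1/1 ok
Row 3: (3,1)P 2/3 ok · (3,2)P 1/4 unhappy · (3,3)Q 1/3 unhappy · (3,4)P 1/2 ok
Row 4: (4,1)P 1/2 ok · (4,2)Q 0/2 unhappy · (4,5)Q 0/0 ok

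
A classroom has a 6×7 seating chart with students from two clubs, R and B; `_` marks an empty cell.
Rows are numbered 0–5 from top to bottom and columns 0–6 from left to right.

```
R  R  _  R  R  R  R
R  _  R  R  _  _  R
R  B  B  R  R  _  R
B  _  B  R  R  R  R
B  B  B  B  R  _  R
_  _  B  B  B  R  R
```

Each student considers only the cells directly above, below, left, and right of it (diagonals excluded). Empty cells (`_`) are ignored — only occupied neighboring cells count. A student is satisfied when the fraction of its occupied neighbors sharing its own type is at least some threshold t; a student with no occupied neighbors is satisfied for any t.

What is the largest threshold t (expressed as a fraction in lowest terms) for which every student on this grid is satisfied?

1/3

(0,0)R 2/2
(0,1)R 1/1
(0,3)R 2/2
(0,4)R 2/2
(0,5)R 2/2
(0,6)R 2/2
(1,0)R 2/2
(1,2)R 1/2
(1,3)R 3/3
(1,6)R 2/2
(2,0)R 1/3
(2,1)B 1/2
(2,2)B 2/4
(2,3)R 3/4
(2,4)R 2/2
(2,6)R 2/2
(3,0)B 1/2
(3,2)B 2/3
(3,3)R 2/4
(3,4)R 4/4
(3,5)R 2/2
(3,6)R 3/3
(4,0)B 2/2
(4,1)B 2/2
(4,2)B 4/4
(4,3)B 2/4
(4,4)R 1/3
(4,6)R 2/2
(5,2)B 2/2
(5,3)B 3/3
(5,4)B 1/3
(5,5)R 1/2
(5,6)R 2/2
The smallest same-type fraction is 1/3 at (2,0), which reduces to 1/3. Any threshold above that leaves this student unsatisfied.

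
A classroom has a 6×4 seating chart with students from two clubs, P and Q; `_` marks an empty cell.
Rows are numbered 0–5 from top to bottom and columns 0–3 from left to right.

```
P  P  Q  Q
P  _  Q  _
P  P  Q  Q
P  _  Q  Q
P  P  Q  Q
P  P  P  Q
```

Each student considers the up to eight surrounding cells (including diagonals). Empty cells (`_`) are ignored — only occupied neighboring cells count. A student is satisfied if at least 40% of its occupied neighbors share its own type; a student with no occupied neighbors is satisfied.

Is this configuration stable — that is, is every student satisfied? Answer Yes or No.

(0,0)P 2/2 satisfied
(0,1)P 2/4 satisfied
(0,2)Q 2/3 satisfied
(0,3)Q 2/2 satisfied
(1,0)P 4/4 satisfied
(1,2)Q 4/6 satisfied
(2,0)P 3/3 satisfied
(2,1)P 3/6 satisfied
(2,2)Q 4/5 satisfied
(2,3)Q 4/4 satisfied
(3,0)P 4/4 satisfied
(3,2)Q 5/7 satisfied
(3,3)Q 5/5 satisfied
(4,0)P 4/4 satisfied
(4,1)P 5/7 satisfied
(4,2)Q 4/7 satisfied
(4,3)Q 4/5 satisfied
(5,0)P 3/3 satisfied
(5,1)P 4/5 satisfied
(5,2)P 2/5 satisfied
(5,3)Q 2/3 satisfied
All meet the threshold, so the configuration is stable.

Yes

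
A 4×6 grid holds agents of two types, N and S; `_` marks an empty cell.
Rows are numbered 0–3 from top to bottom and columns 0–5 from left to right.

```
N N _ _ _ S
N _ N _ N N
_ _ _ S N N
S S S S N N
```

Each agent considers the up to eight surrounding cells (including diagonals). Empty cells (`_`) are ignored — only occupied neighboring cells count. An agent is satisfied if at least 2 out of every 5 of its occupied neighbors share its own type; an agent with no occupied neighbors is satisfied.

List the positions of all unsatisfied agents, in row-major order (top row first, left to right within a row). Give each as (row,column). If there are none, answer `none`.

(0,5), (2,3)

(0,0)N 2/2 satisfied
(0,1)N 3/3 satisfied
(0,5)S 0/2 not
(1,0)N 2/2 satisfied
(1,2)N 1/2 satisfied
(1,4)N 3/5 satisfied
(1,5)N 3/4 satisfied
(2,3)S 2/6 not
(2,4)N 5/7 satisfied
(2,5)N 5/5 satisfied
(3,0)S 1/1 satisfied
(3,1)S 2/2 satisfied
(3,2)S 3/3 satisfied
(3,3)S 2/4 satisfied
(3,4)N 3/5 satisfied
(3,5)N 3/3 satisfied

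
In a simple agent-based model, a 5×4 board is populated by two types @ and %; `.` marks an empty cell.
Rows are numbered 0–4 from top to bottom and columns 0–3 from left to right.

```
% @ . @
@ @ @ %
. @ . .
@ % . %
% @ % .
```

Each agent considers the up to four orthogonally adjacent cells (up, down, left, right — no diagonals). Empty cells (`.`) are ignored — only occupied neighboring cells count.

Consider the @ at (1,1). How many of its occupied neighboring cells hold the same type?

4

Occupied neighbors of (1,1): (0,1)=@, (2,1)=@, (1,0)=@, (1,2)=@.
Same type (@): 4 of 4.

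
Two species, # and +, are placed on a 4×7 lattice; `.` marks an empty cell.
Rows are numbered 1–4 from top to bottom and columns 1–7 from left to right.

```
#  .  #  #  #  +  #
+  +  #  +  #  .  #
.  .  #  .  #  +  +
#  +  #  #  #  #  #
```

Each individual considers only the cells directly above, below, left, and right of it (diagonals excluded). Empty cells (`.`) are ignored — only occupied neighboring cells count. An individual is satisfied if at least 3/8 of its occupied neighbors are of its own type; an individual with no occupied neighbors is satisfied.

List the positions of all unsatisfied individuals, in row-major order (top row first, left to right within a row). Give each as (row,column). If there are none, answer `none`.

Row 1: (1,1)# 0/1 ✗ · (1,3)# 2/2 ✓ · (1,4)# 2/3 ✓ · (1,5)# 2/3 ✓ · (1,6)+ 0/2 ✗ · (1,7)# 1/2 ✓
Row 2: (2,1)+ 1/2 ✓ · (2,2)+ 1/2 ✓ · (2,3)# 2/4 ✓ · (2,4)+ 0/3 ✗ · (2,5)# 2/3 ✓ · (2,7)# 1/2 ✓
Row 3: (3,3)# 2/2 ✓ · (3,5)# 2/3 ✓ · (3,6)+ 1/3 ✗ · (3,7)+ 1/3 ✗
Row 4: (4,1)# 0/1 ✗ · (4,2)+ 0/2 ✗ · (4,3)# 2/3 ✓ · (4,4)# 2/2 ✓ · (4,5)# 3/3 ✓ · (4,6)# 2/3 ✓ · (4,7)# 1/2 ✓

(1,1), (1,6), (2,4), (3,6), (3,7), (4,1), (4,2)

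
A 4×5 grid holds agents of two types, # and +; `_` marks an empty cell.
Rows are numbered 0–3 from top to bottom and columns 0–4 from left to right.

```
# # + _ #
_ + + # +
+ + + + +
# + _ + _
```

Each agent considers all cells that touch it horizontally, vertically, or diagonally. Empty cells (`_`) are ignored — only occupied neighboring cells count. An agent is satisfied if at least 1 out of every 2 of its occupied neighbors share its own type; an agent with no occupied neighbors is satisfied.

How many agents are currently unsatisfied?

Row 0: (0,0)# 1/2 ✓ · (0,1)# 1/4 ✗ · (0,2)+ 2/4 ✓ · (0,4)# 1/2 ✓
Row 1: (1,1)+ 5/7 ✓ · (1,2)+ 5/7 ✓ · (1,3)# 1/7 ✗ · (1,4)+ 2/4 ✓
Row 2: (2,0)+ 3/4 ✓ · (2,1)+ 5/6 ✓ · (2,2)+ 6/7 ✓ · (2,3)+ 5/6 ✓ · (2,4)+ 3/4 ✓
Row 3: (3,0)# 0/3 ✗ · (3,1)+ 3/4 ✓ · (3,3)+ 3/3 ✓
Unsatisfied: (0,1), (1,3), (3,0) — 3 in total.

3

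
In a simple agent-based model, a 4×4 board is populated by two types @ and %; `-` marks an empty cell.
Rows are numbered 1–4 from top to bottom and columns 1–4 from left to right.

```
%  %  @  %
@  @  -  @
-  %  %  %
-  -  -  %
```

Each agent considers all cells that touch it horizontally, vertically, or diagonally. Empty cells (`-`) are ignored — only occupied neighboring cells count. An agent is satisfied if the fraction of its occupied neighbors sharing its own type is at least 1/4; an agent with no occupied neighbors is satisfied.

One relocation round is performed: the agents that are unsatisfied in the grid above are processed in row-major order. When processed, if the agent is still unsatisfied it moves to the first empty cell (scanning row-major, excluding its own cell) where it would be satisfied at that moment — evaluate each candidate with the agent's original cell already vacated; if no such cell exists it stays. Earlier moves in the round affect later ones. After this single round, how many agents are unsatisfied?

0

Initially unsatisfied (in order): (1,4).
  (1,4) → (2,3).
Resulting grid:
% % @ -
@ @ % @
- % % %
- - - %
All satisfied now.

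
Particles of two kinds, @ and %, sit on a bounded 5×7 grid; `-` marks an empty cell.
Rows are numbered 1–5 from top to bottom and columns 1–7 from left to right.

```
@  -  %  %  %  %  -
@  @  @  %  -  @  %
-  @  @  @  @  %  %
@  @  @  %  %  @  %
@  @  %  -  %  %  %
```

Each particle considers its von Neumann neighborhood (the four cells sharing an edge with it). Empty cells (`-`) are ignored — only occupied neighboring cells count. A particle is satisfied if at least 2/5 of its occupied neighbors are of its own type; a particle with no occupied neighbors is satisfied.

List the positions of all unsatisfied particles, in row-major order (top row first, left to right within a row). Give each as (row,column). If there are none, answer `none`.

(1,1)@ 1/1 ok
(1,3)% 1/2 ok
(1,4)% 3/3 ok
(1,5)% 2/2 ok
(1,6)% 1/2 ok
(2,1)@ 2/2 ok
(2,2)@ 3/3 ok
(2,3)@ 2/4 ok
(2,4)% 1/3 unhappy
(2,6)@ 0/3 unhappy
(2,7)% 1/2 ok
(3,2)@ 3/3 ok
(3,3)@ 4/4 ok
(3,4)@ 2/4 ok
(3,5)@ 1/3 unhappy
(3,6)% 1/4 unhappy
(3,7)% 3/3 ok
(4,1)@ 2/2 ok
(4,2)@ 4/4 ok
(4,3)@ 2/4 ok
(4,4)% 1/3 unhappy
(4,5)% 2/4 ok
(4,6)@ 0/4 unhappy
(4,7)% 2/3 ok
(5,1)@ 2/2 ok
(5,2)@ 2/3 ok
(5,3)% 0/2 unhappy
(5,5)% 2/2 ok
(5,6)% 2/3 ok
(5,7)% 2/2 ok

(2,4), (2,6), (3,5), (3,6), (4,4), (4,6), (5,3)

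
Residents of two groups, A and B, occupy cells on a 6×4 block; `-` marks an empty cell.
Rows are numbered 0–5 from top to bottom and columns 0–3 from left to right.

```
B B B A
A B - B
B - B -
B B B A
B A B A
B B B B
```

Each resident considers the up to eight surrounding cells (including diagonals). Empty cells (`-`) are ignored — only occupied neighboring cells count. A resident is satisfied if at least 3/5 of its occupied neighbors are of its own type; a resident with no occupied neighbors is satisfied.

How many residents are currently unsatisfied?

6

Row 0: (0,0)B 2/3 ok · (0,1)B 3/4 ok · (0,2)B 3/4 ok · (0,3)A 0/2 unhappy
Row 1: (1,0)A 0/4 unhappy · (1,1)B 5/6 ok · (1,3)B 2/3 ok
Row 2: (2,0)B 3/4 ok · (2,2)B 4/5 ok
Row 3: (3,0)B 3/4 ok · (3,1)B 6/7 ok · (3,2)B 3/6 unhappy · (3,3)A 1/4 unhappy
Row 4: (4,0)B 4/5 ok · (4,1)A 0/8 unhappy · (4,2)B 5/8 ok · (4,3)A 1/5 unhappy
Row 5: (5,0)B 2/3 ok · (5,1)B 4/5 ok · (5,2)B 3/5 ok · (5,3)B 2/3 ok
Unsatisfied: (0,3), (1,0), (3,2), (3,3), (4,1), (4,3) — 6 in total.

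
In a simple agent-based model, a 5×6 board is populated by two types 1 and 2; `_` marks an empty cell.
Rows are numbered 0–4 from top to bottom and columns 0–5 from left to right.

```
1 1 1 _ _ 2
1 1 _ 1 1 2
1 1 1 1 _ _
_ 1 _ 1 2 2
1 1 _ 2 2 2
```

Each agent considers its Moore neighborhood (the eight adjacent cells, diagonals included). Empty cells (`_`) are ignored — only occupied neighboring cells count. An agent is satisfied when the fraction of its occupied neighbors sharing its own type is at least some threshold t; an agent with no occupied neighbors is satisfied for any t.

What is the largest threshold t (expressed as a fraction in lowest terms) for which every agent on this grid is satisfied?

Row 0: (0,0)1 3/3 · (0,1)1 4/4 · (0,2)1 3/3 · (0,5)2 1/2
Row 1: (1,0)1 5/5 · (1,1)1 7/7 · (1,3)1 4/4 · (1,4)1 2/4 · (1,5)2 1/2
Row 2: (2,0)1 4/4 · (2,1)1 5/5 · (2,2)1 6/6 · (2,3)1 4/5
Row 3: (3,1)1 5/5 · (3,3)1 2/5 · (3,4)2 4/6 · (3,5)2 3/3
Row 4: (4,0)1 2/2 · (4,1)1 2/2 · (4,3)2 2/3 · (4,4)2 4/5 · (4,5)2 3/3
The smallest same-type fraction is 2/5 at (3,3), which reduces to 2/5. Any threshold above that leaves this agent unsatisfied.

2/5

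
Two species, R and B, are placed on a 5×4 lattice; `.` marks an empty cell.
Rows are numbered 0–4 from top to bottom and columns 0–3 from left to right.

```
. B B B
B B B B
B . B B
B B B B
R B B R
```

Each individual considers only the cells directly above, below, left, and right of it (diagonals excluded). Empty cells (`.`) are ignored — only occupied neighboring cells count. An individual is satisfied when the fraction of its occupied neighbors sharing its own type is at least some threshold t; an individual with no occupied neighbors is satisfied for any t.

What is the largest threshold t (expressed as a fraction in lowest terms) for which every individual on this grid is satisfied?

(0,1)B 2/2
(0,2)B 3/3
(0,3)B 2/2
(1,0)B 2/2
(1,1)B 3/3
(1,2)B 4/4
(1,3)B 3/3
(2,0)B 2/2
(2,2)B 3/3
(2,3)B 3/3
(3,0)B 2/3
(3,1)B 3/3
(3,2)B 4/4
(3,3)B 2/3
(4,0)R 0/2
(4,1)B 2/3
(4,2)B 2/3
(4,3)R 0/2
The smallest same-type fraction is 0/2 at (4,0), which reduces to 0/1. Any threshold above that leaves this individual unsatisfied.

0/1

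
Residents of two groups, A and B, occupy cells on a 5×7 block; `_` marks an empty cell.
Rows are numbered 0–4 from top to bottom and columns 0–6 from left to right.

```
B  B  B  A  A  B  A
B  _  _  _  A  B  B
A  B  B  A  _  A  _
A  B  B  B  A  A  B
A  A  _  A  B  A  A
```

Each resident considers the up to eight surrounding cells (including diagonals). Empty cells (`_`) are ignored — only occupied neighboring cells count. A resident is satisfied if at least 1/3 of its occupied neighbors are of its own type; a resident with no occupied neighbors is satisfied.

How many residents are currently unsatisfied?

5

(0,0)B 2/2 satisfied
(0,1)B 3/3 satisfied
(0,2)B 1/2 satisfied
(0,3)A 2/3 satisfied
(0,4)A 2/4 satisfied
(0,5)B 2/5 satisfied
(0,6)A 0/3 not
(1,0)B 3/4 satisfied
(1,4)A 4/6 satisfied
(1,5)B 2/6 satisfied
(1,6)B 2/4 satisfied
(2,0)A 1/4 not
(2,1)B 4/6 satisfied
(2,2)B 4/5 satisfied
(2,3)A 2/5 satisfied
(2,5)A 3/6 satisfied
(3,0)A 3/5 satisfied
(3,1)B 3/7 satisfied
(3,2)B 4/7 satisfied
(3,3)B 3/6 satisfied
(3,4)A 5/7 satisfied
(3,5)A 4/6 satisfied
(3,6)B 0/4 not
(4,0)A 2/3 satisfied
(4,1)A 2/4 satisfied
(4,3)A 1/4 not
(4,4)B 1/5 not
(4,5)A 3/5 satisfied
(4,6)A 2/3 satisfied
Unsatisfied: (0,6), (2,0), (3,6), (4,3), (4,4) — 5 in total.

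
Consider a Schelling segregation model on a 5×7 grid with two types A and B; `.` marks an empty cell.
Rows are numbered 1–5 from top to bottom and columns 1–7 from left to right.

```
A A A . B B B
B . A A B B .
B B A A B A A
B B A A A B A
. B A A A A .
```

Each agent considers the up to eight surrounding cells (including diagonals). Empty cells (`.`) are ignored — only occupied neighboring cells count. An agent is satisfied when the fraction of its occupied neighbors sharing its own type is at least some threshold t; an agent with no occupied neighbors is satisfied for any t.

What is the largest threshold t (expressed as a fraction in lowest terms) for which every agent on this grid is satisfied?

Row 1: (1,1)A 1/2 · (1,2)A 3/4 · (1,3)A 3/3 · (1,5)B 3/4 · (1,6)B 4/4 · (1,7)B 2/2
Row 2: (2,1)B 2/4 · (2,3)A 5/6 · (2,4)A 4/7 · (2,5)B 4/7 · (2,6)B 5/7
Row 3: (3,1)B 4/4 · (3,2)B 4/7 · (3,3)A 5/7 · (3,4)A 6/8 · (3,5)B 3/8 · (3,6)A 3/7 · (3,7)A 2/4
Row 4: (4,1)B 4/4 · (4,2)B 4/7 · (4,3)A 5/8 · (4,4)A 7/8 · (4,5)A 6/8 · (4,6)B 1/7 · (4,7)A 3/4
Row 5: (5,2)B 2/4 · (5,3)A 3/5 · (5,4)A 5/5 · (5,5)A 4/5 · (5,6)A 3/4
The smallest same-type fraction is 1/7 at (4,6), which reduces to 1/7. Any threshold above that leaves this agent unsatisfied.

1/7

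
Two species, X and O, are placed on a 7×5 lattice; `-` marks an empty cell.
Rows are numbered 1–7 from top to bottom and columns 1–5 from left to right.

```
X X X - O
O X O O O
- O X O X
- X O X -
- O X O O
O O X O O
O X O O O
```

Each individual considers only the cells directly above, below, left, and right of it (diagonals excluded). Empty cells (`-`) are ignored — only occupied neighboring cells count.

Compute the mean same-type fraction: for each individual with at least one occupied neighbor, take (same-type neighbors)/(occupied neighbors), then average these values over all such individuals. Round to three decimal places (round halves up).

Row 1: (1,1)X 1/2 · (1,2)X 3/3 · (1,3)X 1/2 · (1,5)O 1/1
Row 2: (2,1)O 0/2 · (2,2)X 1/4 · (2,3)O 1/4 · (2,4)O 3/3 · (2,5)O 2/3
Row 3: (3,2)O 0/3 · (3,3)X 0/4 · (3,4)O 1/4 · (3,5)X 0/2
Row 4: (4,2)X 0/3 · (4,3)O 0/4 · (4,4)X 0/3
Row 5: (5,2)O 1/3 · (5,3)X 1/4 · (5,4)O 2/4 · (5,5)O 2/2
Row 6: (6,1)O 2/2 · (6,2)O 2/4 · (6,3)X 1/4 · (6,4)O 3/4 · (6,5)O 3/3
Row 7: (7,1)O 1/2 · (7,2)X 0/3 · (7,3)O 1/3 · (7,4)O 3/3 · (7,5)O 2/2
Sum over 30 individuals: 1/2 + 3/3 + 1/2 + 1/1 + 0/2 + 1/4 + 1/4 + 3/3 + 2/3 + 0/3 + 0/4 + 1/4 + 0/2 + 0/3 + 0/4 + 0/3 + 1/3 + 1/4 + 2/4 + 2/2 + 2/2 + 2/4 + 1/4 + 3/4 + 3/3 + 1/2 + 0/3 + 1/3 + 3/3 + 2/2 = 83/6; mean = 83/6 ÷ 30 = 83/180 = 0.461111… → 0.461.

0.461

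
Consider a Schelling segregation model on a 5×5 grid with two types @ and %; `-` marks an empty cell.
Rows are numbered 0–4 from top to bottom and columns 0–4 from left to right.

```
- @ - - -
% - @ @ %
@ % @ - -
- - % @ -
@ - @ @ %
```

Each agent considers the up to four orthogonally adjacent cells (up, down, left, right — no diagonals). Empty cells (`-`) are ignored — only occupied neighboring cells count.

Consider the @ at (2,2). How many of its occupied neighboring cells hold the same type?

1

Occupied neighbors of (2,2): (1,2)=@, (3,2)=%, (2,1)=%.
Same type (@): 1 of 3.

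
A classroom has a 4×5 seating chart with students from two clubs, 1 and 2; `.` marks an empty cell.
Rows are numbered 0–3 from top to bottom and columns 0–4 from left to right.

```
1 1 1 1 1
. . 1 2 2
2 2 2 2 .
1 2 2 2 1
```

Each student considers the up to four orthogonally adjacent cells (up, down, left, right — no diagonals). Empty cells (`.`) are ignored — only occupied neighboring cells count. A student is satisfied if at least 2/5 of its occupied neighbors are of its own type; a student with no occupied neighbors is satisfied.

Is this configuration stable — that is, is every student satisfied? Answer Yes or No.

Row 0: (0,0)1 1/1 ✓ · (0,1)1 2/2 ✓ · (0,2)1 3/3 ✓ · (0,3)1 2/3 ✓ · (0,4)1 1/2 ✓
Row 1: (1,2)1 1/3 ✗ · (1,3)2 2/4 ✓ · (1,4)2 1/2 ✓
Row 2: (2,0)2 1/2 ✓ · (2,1)2 3/3 ✓ · (2,2)2 3/4 ✓ · (2,3)2 3/3 ✓
Row 3: (3,0)1 0/2 ✗ · (3,1)2 2/3 ✓ · (3,2)2 3/3 ✓ · (3,3)2 2/3 ✓ · (3,4)1 0/1 ✗
For instance (1,2) has only 1/3 same-type neighbors, below 2/5.

No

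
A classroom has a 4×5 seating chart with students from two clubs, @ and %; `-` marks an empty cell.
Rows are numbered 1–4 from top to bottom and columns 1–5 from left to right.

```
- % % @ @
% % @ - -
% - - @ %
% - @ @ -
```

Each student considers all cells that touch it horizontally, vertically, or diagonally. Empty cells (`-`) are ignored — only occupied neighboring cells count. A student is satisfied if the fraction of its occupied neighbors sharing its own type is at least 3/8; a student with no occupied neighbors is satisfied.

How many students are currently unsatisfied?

(1,2)% 3/4 satisfied
(1,3)% 2/4 satisfied
(1,4)@ 2/3 satisfied
(1,5)@ 1/1 satisfied
(2,1)% 3/3 satisfied
(2,2)% 4/5 satisfied
(2,3)@ 2/5 satisfied
(3,1)% 3/3 satisfied
(3,4)@ 3/4 satisfied
(3,5)% 0/2 not
(4,1)% 1/1 satisfied
(4,3)@ 2/2 satisfied
(4,4)@ 2/3 satisfied
Unsatisfied: (3,5) — 1 in total.

1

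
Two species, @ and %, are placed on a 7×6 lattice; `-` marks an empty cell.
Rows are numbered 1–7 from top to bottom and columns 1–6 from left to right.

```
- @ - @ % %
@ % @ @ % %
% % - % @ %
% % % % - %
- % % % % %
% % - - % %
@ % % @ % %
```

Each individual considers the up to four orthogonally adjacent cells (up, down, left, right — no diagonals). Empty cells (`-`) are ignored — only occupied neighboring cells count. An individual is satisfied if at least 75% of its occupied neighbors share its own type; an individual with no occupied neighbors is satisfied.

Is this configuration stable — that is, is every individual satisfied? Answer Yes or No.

No

(1,2)@ 0/1 unhappy
(1,4)@ 1/2 unhappy
(1,5)% 2/3 unhappy
(1,6)% 2/2 ok
(2,1)@ 0/2 unhappy
(2,2)% 1/4 unhappy
(2,3)@ 1/2 unhappy
(2,4)@ 2/4 unhappy
(2,5)% 2/4 unhappy
(2,6)% 3/3 ok
(3,1)% 2/3 unhappy
(3,2)% 3/3 ok
(3,4)% 1/3 unhappy
(3,5)@ 0/3 unhappy
(3,6)% 2/3 unhappy
(4,1)% 2/2 ok
(4,2)% 4/4 ok
(4,3)% 3/3 ok
(4,4)% 3/3 ok
(4,6)% 2/2 ok
(5,2)% 3/3 ok
(5,3)% 3/3 ok
(5,4)% 3/3 ok
(5,5)% 3/3 ok
(5,6)% 3/3 ok
(6,1)% 1/2 unhappy
(6,2)% 3/3 ok
(6,5)% 3/3 ok
(6,6)% 3/3 ok
(7,1)@ 0/2 unhappy
(7,2)% 2/3 unhappy
(7,3)% 1/2 unhappy
(7,4)@ 0/2 unhappy
(7,5)% 2/3 unhappy
(7,6)% 2/2 ok
For instance (1,2) has only 0/1 same-type neighbors, below 3/4.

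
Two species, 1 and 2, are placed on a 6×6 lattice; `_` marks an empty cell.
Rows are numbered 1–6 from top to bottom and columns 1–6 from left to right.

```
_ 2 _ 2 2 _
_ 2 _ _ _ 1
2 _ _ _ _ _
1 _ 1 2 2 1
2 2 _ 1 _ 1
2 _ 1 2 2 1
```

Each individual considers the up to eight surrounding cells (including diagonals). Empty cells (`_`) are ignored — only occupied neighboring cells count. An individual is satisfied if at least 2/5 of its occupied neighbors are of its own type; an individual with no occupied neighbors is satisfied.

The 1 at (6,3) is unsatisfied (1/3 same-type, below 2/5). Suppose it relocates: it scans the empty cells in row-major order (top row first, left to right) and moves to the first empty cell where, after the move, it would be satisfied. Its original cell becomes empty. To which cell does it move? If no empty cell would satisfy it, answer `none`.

Vacating (6,3). Empty cells in order:
  (1,1): 0/2 same-type → still unsatisfied.
  (1,3): 0/3 same-type → still unsatisfied.
  (1,6): 1/2 same-type → satisfied — stop here.

(1,6)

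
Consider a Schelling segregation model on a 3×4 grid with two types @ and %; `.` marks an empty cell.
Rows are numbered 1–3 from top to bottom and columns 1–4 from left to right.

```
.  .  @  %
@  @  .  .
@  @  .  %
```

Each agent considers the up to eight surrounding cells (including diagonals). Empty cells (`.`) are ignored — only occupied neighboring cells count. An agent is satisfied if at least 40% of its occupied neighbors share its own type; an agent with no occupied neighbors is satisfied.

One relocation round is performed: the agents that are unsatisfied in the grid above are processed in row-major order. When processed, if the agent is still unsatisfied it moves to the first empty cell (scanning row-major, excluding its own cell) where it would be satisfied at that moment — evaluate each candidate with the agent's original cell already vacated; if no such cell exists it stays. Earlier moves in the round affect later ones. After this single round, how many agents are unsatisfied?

0

Initially unsatisfied (in order): (1,4).
  (1,4) → (2,4).
Resulting grid:
. . @ .
@ @ . %
@ @ . %
All satisfied now.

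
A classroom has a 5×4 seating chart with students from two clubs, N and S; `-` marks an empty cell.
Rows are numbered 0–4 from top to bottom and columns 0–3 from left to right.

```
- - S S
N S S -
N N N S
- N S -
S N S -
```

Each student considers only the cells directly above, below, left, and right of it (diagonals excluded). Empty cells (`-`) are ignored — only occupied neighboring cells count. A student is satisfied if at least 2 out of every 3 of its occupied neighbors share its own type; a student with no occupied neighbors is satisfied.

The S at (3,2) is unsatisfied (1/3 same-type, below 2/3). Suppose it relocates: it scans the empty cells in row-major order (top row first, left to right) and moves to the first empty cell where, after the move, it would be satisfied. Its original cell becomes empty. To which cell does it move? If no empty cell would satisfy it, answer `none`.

Vacating (3,2). Empty cells in order:
  (0,0): 0/1 same-type → still unsatisfied.
  (0,1): 2/2 same-type → satisfied — stop here.

(0,1)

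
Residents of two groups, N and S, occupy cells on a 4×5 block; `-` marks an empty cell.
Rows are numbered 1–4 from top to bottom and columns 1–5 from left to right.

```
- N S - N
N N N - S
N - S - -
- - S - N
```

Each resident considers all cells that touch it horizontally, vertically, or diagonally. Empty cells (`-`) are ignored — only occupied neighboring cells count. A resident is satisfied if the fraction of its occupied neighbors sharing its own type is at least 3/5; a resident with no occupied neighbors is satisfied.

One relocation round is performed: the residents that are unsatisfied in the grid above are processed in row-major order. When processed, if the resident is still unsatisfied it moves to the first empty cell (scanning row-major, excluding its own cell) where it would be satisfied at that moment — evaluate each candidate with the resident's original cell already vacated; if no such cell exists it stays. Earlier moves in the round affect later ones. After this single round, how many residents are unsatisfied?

Initially unsatisfied (in order): (1,3), (1,5), (2,3), (2,5), (3,3).
  (1,3) → (3,4).
  (1,5) → (1,1).
  (2,3) → (1,3).
  (2,5): now satisfied by earlier moves; stays.
  (3,3): now satisfied by earlier moves; stays.
Resulting grid:
N N N - -
N N - - S
N - S S -
- - S - N
Unsatisfied now: (4,5).

1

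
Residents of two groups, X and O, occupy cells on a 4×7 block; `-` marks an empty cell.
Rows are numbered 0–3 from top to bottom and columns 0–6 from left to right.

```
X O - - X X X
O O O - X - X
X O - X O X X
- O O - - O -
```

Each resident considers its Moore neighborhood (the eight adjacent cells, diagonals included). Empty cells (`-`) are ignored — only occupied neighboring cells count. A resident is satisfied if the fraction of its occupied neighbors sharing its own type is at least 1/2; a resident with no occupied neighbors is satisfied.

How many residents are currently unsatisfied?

Row 0: (0,0)X 0/3 not · (0,1)O 3/4 satisfied · (0,4)X 2/2 satisfied · (0,5)X 4/4 satisfied · (0,6)X 2/2 satisfied
Row 1: (1,0)O 3/5 satisfied · (1,1)O 4/6 satisfied · (1,2)O 3/4 satisfied · (1,4)X 4/5 satisfied · (1,6)X 4/4 satisfied
Row 2: (2,0)X 0/4 not · (2,1)O 5/6 satisfied · (2,3)X 1/4 not · (2,4)O 1/4 not · (2,5)X 3/5 satisfied · (2,6)X 2/3 satisfied
Row 3: (3,1)O 2/3 satisfied · (3,2)O 2/3 satisfied · (3,5)O 1/3 not
Unsatisfied: (0,0), (2,0), (2,3), (2,4), (3,5) — 5 in total.

5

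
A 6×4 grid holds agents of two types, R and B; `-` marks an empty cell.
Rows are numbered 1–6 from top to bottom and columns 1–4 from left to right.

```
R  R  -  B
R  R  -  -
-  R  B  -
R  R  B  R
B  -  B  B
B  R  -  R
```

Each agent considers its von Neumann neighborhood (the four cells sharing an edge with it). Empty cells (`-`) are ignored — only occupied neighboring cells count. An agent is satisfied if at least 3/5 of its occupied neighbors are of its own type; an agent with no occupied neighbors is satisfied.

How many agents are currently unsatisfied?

(1,1)R 2/2 satisfied
(1,2)R 2/2 satisfied
(1,4)B 0/0 satisfied
(2,1)R 2/2 satisfied
(2,2)R 3/3 satisfied
(3,2)R 2/3 satisfied
(3,3)B 1/2 not
(4,1)R 1/2 not
(4,2)R 2/3 satisfied
(4,3)B 2/4 not
(4,4)R 0/2 not
(5,1)B 1/2 not
(5,3)B 2/2 satisfied
(5,4)B 1/3 not
(6,1)B 1/2 not
(6,2)R 0/1 not
(6,4)R 0/1 not
Unsatisfied: (3,3), (4,1), (4,3), (4,4), (5,1), (5,4), (6,1), (6,2), (6,4) — 9 in total.

9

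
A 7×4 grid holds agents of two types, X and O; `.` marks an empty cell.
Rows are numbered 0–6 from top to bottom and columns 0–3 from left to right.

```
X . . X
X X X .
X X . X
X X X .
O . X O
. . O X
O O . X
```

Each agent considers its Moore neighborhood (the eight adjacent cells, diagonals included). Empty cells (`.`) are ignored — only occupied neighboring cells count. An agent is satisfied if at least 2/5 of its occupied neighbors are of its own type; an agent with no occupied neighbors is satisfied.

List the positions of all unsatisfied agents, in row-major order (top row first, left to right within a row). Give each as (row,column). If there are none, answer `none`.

(4,0), (4,3)

Row 0: (0,0)X 2/2 ok · (0,3)X 1/1 ok
Row 1: (1,0)X 4/4 ok · (1,1)X 5/5 ok · (1,2)X 4/4 ok
Row 2: (2,0)X 5/5 ok · (2,1)X 7/7 ok · (2,3)X 2/2 ok
Row 3: (3,0)X 3/4 ok · (3,1)X 5/6 ok · (3,2)X 4/5 ok
Row 4: (4,0)O 0/2 unhappy · (4,2)X 3/5 ok · (4,3)O 1/4 unhappy
Row 5: (5,2)O 2/5 ok · (5,3)X 2/4 ok
Row 6: (6,0)O 1/1 ok · (6,1)O 2/2 ok · (6,3)X 1/2 ok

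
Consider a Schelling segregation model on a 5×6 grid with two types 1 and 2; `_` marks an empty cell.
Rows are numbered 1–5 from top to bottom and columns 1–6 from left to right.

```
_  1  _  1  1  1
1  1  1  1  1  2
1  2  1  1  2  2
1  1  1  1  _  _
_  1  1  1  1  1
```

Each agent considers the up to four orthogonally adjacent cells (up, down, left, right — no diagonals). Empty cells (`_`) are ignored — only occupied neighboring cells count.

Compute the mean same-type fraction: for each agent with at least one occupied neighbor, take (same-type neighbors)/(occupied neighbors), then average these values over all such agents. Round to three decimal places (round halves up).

0.813

(1,2)1 1/1
(1,4)1 2/2
(1,5)1 3/3
(1,6)1 1/2
(2,1)1 2/2
(2,2)1 3/4
(2,3)1 3/3
(2,4)1 4/4
(2,5)1 2/4
(2,6)2 1/3
(3,1)1 2/3
(3,2)2 0/4
(3,3)1 3/4
(3,4)1 3/4
(3,5)2 1/3
(3,6)2 2/2
(4,1)1 2/2
(4,2)1 3/4
(4,3)1 4/4
(4,4)1 3/3
(5,2)1 2/2
(5,3)1 3/3
(5,4)1 3/3
(5,5)1 2/2
(5,6)1 1/1
Sum over 25 agents: 1/1 + 2/2 + 3/3 + 1/2 + 2/2 + 3/4 + 3/3 + 4/4 + 2/4 + 1/3 + 2/3 + 0/4 + 3/4 + 3/4 + 1/3 + 2/2 + 2/2 + 3/4 + 4/4 + 3/3 + 2/2 + 3/3 + 3/3 + 2/2 + 1/1 = 61/3; mean = 61/3 ÷ 25 = 61/75 = 0.813333… → 0.813.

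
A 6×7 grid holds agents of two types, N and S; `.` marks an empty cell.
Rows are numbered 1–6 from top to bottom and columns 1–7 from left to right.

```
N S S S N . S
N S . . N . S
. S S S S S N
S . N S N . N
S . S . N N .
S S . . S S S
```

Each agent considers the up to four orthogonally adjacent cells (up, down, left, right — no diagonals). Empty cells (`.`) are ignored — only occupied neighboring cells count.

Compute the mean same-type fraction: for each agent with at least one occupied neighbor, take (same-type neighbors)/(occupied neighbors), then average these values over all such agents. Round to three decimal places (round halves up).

0.644

Row 1: (1,1)N 1/2 · (1,2)S 2/3 · (1,3)S 2/2 · (1,4)S 1/2 · (1,5)N 1/2 · (1,7)S 1/1
Row 2: (2,1)N 1/2 · (2,2)S 2/3 · (2,5)N 1/2 · (2,7)S 1/2
Row 3: (3,2)S 2/2 · (3,3)S 2/3 · (3,4)S 3/3 · (3,5)S 2/4 · (3,6)S 1/2 · (3,7)N 1/3
Row 4: (4,1)S 1/1 · (4,3)N 0/3 · (4,4)S 1/3 · (4,5)N 1/3 · (4,7)N 1/1
Row 5: (5,1)S 2/2 · (5,3)S 0/1 · (5,5)N 2/3 · (5,6)N 1/2
Row 6: (6,1)S 2/2 · (6,2)S 1/1 · (6,5)S 1/2 · (6,6)S 2/3 · (6,7)S 1/1
Sum over 30 agents: 1/2 + 2/3 + 2/2 + 1/2 + 1/2 + 1/1 + 1/2 + 2/3 + 1/2 + 1/2 + 2/2 + 2/3 + 3/3 + 2/4 + 1/2 + 1/3 + 1/1 + 0/3 + 1/3 + 1/3 + 1/1 + 2/2 + 0/1 + 2/3 + 1/2 + 2/2 + 1/1 + 1/2 + 2/3 + 1/1 = 58/3; mean = 58/3 ÷ 30 = 29/45 = 0.644444… → 0.644.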